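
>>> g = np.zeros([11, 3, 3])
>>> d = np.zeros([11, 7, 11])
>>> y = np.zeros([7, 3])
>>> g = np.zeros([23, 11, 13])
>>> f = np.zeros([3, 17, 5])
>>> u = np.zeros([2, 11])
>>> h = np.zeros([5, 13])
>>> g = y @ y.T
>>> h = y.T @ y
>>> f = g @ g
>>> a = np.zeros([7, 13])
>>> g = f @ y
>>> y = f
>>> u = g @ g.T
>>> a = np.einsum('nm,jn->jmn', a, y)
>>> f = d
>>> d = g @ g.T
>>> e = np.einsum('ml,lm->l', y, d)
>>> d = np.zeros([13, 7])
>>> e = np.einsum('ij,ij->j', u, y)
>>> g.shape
(7, 3)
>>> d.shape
(13, 7)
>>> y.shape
(7, 7)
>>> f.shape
(11, 7, 11)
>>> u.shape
(7, 7)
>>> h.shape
(3, 3)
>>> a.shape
(7, 13, 7)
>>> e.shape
(7,)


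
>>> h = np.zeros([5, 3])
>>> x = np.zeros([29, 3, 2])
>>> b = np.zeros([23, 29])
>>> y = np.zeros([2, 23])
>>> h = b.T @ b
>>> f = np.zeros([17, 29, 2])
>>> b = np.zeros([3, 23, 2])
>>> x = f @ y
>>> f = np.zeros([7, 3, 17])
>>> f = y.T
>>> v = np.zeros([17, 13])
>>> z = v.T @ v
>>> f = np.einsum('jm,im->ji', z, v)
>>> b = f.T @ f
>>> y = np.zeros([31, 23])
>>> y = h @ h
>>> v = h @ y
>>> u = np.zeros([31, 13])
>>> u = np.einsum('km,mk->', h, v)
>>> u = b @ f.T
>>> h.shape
(29, 29)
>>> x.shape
(17, 29, 23)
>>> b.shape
(17, 17)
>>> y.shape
(29, 29)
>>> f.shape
(13, 17)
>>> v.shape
(29, 29)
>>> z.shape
(13, 13)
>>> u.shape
(17, 13)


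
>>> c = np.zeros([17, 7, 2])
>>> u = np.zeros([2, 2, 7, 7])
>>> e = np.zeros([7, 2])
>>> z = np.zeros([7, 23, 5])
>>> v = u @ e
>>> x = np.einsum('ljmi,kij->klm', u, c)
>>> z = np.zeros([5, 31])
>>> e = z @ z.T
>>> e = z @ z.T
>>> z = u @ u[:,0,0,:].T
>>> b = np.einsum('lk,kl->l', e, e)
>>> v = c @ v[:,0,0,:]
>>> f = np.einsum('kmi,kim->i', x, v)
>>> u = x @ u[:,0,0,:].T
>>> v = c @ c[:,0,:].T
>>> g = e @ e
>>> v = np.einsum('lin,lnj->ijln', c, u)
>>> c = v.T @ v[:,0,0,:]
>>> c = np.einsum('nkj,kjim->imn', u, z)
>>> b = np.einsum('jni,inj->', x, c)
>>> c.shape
(7, 2, 17)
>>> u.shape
(17, 2, 2)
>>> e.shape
(5, 5)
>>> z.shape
(2, 2, 7, 2)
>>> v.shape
(7, 2, 17, 2)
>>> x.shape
(17, 2, 7)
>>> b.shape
()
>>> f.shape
(7,)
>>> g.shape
(5, 5)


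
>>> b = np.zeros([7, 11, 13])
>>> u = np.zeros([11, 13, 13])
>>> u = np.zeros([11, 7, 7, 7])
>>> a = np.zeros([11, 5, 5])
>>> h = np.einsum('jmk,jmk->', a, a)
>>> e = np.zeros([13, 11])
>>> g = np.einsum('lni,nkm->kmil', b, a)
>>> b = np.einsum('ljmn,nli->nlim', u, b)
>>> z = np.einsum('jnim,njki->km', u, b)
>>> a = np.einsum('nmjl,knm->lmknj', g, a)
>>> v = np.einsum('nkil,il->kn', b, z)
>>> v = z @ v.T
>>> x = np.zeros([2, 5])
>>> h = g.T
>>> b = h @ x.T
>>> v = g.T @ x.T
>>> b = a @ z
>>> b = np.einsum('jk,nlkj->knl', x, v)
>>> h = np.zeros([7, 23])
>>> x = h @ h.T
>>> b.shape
(5, 7, 13)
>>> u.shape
(11, 7, 7, 7)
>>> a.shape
(7, 5, 11, 5, 13)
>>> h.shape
(7, 23)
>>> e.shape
(13, 11)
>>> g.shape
(5, 5, 13, 7)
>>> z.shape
(13, 7)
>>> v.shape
(7, 13, 5, 2)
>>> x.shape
(7, 7)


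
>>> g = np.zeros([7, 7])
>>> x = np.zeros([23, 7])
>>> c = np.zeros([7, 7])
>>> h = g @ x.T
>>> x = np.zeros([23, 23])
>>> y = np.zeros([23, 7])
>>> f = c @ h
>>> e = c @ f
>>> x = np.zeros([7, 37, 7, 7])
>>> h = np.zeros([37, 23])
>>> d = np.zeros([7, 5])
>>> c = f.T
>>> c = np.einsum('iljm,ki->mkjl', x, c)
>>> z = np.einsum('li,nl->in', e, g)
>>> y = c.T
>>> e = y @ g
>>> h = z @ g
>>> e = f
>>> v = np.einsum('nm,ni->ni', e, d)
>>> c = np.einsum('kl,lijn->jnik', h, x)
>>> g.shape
(7, 7)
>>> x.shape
(7, 37, 7, 7)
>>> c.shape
(7, 7, 37, 23)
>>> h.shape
(23, 7)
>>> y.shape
(37, 7, 23, 7)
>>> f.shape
(7, 23)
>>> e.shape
(7, 23)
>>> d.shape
(7, 5)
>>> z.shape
(23, 7)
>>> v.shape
(7, 5)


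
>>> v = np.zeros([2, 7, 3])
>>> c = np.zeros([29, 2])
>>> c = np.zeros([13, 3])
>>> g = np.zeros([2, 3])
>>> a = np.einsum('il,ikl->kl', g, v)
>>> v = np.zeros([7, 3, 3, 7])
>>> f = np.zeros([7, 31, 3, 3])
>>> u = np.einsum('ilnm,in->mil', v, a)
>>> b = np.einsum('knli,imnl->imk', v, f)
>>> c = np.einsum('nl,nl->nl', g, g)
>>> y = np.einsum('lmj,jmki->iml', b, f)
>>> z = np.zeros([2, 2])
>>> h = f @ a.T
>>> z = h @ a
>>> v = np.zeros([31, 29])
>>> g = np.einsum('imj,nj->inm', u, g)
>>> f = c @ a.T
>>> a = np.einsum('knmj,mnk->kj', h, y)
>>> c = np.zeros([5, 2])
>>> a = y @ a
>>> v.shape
(31, 29)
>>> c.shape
(5, 2)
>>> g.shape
(7, 2, 7)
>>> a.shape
(3, 31, 7)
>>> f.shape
(2, 7)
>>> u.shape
(7, 7, 3)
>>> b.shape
(7, 31, 7)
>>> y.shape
(3, 31, 7)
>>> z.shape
(7, 31, 3, 3)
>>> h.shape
(7, 31, 3, 7)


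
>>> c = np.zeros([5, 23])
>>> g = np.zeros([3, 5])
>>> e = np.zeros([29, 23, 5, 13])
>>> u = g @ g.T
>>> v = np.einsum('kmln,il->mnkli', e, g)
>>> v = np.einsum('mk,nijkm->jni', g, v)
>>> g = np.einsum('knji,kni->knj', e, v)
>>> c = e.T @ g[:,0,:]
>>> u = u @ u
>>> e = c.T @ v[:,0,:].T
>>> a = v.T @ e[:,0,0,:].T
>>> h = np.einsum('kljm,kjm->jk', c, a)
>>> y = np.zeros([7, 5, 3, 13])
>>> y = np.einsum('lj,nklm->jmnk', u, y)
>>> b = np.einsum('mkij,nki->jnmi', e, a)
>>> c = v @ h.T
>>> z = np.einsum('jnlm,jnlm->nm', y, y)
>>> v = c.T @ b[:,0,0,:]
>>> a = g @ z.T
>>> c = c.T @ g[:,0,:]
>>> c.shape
(23, 23, 5)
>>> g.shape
(29, 23, 5)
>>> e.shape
(5, 23, 5, 29)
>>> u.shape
(3, 3)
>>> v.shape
(23, 23, 5)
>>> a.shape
(29, 23, 13)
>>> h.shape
(23, 13)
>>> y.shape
(3, 13, 7, 5)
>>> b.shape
(29, 13, 5, 5)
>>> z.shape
(13, 5)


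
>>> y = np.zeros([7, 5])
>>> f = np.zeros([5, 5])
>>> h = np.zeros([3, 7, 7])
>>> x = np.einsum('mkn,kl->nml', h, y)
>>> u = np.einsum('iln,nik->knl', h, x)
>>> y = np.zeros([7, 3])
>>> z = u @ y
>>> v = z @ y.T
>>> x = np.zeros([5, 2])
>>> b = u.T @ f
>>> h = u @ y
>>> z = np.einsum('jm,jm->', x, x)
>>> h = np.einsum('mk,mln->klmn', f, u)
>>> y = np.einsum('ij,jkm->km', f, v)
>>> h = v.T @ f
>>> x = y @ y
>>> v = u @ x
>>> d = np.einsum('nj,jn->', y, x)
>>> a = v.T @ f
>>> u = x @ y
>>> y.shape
(7, 7)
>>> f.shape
(5, 5)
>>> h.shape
(7, 7, 5)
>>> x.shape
(7, 7)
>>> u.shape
(7, 7)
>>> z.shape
()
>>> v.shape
(5, 7, 7)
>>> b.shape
(7, 7, 5)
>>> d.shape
()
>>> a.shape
(7, 7, 5)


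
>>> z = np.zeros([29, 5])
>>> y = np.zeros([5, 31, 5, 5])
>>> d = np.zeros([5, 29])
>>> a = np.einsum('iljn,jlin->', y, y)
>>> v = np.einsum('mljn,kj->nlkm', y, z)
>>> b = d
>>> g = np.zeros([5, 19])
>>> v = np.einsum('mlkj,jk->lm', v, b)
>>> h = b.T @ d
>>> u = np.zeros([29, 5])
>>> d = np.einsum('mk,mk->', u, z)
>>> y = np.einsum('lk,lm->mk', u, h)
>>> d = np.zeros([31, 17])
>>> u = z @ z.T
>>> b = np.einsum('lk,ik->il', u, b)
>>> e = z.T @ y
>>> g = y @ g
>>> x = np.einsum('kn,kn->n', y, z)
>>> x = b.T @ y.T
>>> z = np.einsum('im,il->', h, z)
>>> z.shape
()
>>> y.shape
(29, 5)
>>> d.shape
(31, 17)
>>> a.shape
()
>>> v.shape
(31, 5)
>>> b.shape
(5, 29)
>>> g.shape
(29, 19)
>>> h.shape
(29, 29)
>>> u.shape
(29, 29)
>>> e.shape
(5, 5)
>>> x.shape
(29, 29)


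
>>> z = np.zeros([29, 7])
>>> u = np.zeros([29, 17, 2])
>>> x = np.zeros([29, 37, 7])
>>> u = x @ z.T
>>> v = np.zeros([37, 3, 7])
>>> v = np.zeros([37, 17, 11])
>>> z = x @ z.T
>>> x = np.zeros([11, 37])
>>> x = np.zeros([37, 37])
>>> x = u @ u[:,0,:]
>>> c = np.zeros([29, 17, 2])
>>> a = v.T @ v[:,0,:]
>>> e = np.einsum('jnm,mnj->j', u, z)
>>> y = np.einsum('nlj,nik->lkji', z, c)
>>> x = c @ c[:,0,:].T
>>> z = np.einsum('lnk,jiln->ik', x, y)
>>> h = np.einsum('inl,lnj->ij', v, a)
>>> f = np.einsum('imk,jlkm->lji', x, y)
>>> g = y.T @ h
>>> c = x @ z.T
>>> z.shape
(2, 29)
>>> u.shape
(29, 37, 29)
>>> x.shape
(29, 17, 29)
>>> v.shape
(37, 17, 11)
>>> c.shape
(29, 17, 2)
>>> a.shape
(11, 17, 11)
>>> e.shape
(29,)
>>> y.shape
(37, 2, 29, 17)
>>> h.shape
(37, 11)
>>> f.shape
(2, 37, 29)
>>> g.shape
(17, 29, 2, 11)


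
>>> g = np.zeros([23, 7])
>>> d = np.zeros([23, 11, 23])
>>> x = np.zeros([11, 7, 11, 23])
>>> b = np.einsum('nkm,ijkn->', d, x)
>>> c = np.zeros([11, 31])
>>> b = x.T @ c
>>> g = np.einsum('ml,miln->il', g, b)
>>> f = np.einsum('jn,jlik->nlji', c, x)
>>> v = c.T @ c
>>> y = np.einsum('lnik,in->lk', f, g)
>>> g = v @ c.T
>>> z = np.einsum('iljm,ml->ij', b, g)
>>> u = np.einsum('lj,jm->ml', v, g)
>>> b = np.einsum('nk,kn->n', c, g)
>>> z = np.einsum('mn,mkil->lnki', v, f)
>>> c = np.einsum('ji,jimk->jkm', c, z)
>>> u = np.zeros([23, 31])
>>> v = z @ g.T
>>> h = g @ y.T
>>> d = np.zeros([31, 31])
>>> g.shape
(31, 11)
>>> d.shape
(31, 31)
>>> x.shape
(11, 7, 11, 23)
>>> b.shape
(11,)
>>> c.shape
(11, 11, 7)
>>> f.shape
(31, 7, 11, 11)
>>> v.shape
(11, 31, 7, 31)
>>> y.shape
(31, 11)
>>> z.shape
(11, 31, 7, 11)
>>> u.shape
(23, 31)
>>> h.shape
(31, 31)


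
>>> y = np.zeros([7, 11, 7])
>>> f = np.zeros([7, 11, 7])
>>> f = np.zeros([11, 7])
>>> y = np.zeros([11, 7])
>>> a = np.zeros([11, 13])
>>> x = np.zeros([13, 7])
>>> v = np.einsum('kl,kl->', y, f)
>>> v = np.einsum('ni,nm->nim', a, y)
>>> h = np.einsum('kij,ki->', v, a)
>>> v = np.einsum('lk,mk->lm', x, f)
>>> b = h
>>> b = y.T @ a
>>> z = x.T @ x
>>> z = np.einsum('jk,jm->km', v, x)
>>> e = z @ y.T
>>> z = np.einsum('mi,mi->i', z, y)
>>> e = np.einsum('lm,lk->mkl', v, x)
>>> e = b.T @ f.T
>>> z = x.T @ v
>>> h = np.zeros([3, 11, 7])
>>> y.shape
(11, 7)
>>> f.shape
(11, 7)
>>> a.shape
(11, 13)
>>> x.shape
(13, 7)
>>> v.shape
(13, 11)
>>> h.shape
(3, 11, 7)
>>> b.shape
(7, 13)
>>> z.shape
(7, 11)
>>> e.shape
(13, 11)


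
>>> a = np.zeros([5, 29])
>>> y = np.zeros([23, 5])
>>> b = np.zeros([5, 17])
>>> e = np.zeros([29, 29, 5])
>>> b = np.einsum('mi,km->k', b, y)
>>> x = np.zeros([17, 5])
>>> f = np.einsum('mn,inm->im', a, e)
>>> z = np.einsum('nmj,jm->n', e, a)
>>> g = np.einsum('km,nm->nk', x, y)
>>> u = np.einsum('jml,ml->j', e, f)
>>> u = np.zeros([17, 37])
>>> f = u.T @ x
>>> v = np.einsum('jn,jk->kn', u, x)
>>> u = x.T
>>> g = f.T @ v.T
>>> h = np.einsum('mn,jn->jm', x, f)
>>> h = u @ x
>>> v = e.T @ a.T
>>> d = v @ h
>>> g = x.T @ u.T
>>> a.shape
(5, 29)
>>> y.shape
(23, 5)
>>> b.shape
(23,)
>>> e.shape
(29, 29, 5)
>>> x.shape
(17, 5)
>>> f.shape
(37, 5)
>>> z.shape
(29,)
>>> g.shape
(5, 5)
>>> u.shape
(5, 17)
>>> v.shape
(5, 29, 5)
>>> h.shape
(5, 5)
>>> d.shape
(5, 29, 5)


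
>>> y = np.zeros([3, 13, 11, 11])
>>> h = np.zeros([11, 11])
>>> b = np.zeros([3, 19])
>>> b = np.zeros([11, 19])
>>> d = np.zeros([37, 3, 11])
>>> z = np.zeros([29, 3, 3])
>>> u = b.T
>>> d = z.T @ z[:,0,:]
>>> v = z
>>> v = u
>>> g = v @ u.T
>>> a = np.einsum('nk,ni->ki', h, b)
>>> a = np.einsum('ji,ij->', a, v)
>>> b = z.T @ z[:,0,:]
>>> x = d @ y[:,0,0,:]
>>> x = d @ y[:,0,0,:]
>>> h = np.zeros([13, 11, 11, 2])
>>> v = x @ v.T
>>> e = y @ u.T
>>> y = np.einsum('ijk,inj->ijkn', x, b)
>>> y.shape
(3, 3, 11, 3)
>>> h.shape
(13, 11, 11, 2)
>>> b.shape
(3, 3, 3)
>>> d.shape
(3, 3, 3)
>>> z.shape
(29, 3, 3)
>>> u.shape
(19, 11)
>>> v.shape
(3, 3, 19)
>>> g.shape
(19, 19)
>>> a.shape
()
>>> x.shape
(3, 3, 11)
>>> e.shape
(3, 13, 11, 19)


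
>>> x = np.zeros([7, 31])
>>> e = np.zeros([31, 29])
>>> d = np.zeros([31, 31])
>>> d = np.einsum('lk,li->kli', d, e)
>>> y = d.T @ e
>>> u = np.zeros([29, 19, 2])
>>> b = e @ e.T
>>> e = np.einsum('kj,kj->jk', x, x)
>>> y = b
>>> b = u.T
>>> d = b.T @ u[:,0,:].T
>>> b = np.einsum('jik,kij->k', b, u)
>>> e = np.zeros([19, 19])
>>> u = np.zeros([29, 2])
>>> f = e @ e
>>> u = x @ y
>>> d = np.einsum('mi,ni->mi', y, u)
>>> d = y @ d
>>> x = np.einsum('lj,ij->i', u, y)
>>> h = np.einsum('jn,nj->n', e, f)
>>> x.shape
(31,)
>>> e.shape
(19, 19)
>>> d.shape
(31, 31)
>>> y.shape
(31, 31)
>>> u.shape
(7, 31)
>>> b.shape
(29,)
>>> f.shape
(19, 19)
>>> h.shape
(19,)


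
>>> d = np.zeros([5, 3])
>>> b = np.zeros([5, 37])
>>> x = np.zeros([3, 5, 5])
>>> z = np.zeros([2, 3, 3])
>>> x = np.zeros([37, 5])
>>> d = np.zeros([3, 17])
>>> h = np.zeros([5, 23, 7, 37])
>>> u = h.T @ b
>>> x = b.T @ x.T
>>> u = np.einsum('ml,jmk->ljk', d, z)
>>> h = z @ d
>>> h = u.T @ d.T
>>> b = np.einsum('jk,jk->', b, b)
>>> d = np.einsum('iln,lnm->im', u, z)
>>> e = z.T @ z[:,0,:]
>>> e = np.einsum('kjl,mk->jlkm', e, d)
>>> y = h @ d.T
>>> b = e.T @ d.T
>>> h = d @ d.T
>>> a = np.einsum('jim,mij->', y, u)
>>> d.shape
(17, 3)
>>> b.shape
(17, 3, 3, 17)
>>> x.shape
(37, 37)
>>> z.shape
(2, 3, 3)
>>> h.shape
(17, 17)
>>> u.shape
(17, 2, 3)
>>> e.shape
(3, 3, 3, 17)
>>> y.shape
(3, 2, 17)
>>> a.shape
()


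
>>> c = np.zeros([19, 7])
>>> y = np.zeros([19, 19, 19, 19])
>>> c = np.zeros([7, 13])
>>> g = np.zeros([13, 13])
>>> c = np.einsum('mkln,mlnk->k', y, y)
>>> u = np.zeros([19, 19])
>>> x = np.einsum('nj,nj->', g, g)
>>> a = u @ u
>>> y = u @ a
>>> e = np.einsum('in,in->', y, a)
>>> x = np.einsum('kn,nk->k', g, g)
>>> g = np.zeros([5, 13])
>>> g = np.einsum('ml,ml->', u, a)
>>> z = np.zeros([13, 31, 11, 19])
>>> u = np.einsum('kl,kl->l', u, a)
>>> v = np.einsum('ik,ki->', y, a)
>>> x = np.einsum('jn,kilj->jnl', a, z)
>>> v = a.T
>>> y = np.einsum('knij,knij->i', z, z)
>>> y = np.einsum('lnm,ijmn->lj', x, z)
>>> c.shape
(19,)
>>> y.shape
(19, 31)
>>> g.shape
()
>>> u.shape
(19,)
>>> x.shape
(19, 19, 11)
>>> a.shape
(19, 19)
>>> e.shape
()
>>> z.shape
(13, 31, 11, 19)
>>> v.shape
(19, 19)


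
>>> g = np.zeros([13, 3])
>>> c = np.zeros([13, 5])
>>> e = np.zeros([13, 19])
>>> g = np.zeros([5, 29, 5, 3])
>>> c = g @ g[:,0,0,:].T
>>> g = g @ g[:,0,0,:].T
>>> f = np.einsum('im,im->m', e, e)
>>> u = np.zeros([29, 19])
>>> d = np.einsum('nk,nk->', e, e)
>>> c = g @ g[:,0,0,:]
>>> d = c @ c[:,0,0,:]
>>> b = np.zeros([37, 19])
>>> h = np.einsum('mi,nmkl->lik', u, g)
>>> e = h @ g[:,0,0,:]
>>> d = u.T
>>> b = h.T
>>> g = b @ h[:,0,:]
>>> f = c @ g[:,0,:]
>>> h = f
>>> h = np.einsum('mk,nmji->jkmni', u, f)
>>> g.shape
(5, 19, 5)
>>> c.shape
(5, 29, 5, 5)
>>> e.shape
(5, 19, 5)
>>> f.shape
(5, 29, 5, 5)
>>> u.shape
(29, 19)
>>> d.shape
(19, 29)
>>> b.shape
(5, 19, 5)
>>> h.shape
(5, 19, 29, 5, 5)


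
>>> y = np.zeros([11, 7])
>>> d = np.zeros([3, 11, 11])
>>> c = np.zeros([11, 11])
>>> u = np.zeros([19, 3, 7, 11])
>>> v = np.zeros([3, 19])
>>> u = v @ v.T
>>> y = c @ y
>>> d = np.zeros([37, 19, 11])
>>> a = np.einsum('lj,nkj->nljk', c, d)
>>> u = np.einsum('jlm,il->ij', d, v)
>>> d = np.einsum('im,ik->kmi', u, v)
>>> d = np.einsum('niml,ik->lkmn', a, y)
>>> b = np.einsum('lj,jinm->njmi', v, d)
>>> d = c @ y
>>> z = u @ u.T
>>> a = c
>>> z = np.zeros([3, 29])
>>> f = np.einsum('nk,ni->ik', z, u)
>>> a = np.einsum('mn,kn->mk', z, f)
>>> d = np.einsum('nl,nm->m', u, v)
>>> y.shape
(11, 7)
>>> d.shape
(19,)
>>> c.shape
(11, 11)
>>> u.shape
(3, 37)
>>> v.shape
(3, 19)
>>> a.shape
(3, 37)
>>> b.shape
(11, 19, 37, 7)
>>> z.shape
(3, 29)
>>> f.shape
(37, 29)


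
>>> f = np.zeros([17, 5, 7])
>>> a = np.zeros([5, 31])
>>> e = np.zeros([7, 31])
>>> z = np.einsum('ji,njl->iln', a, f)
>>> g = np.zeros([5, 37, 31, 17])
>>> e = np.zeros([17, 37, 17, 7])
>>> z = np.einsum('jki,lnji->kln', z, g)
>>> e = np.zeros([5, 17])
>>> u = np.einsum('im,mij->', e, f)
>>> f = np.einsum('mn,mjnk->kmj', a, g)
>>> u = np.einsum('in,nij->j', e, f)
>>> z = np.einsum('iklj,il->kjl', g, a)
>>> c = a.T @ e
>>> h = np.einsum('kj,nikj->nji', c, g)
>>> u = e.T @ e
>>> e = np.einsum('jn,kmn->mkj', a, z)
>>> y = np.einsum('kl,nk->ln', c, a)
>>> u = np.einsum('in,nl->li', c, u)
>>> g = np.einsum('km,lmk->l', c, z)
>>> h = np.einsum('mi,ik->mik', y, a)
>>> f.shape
(17, 5, 37)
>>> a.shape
(5, 31)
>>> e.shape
(17, 37, 5)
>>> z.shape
(37, 17, 31)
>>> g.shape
(37,)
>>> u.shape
(17, 31)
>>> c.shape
(31, 17)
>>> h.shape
(17, 5, 31)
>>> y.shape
(17, 5)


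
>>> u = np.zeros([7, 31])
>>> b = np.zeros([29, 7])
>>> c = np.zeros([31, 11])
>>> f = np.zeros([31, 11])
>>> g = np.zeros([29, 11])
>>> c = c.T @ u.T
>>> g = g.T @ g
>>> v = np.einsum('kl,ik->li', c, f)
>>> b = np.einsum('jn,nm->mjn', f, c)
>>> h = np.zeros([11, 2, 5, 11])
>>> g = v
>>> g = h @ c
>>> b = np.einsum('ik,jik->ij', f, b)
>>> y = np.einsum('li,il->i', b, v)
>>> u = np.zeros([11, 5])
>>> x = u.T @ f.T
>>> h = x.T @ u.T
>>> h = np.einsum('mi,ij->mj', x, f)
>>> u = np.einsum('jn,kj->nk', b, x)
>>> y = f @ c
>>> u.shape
(7, 5)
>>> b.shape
(31, 7)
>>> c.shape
(11, 7)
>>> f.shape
(31, 11)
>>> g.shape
(11, 2, 5, 7)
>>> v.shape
(7, 31)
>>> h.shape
(5, 11)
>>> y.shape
(31, 7)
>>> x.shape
(5, 31)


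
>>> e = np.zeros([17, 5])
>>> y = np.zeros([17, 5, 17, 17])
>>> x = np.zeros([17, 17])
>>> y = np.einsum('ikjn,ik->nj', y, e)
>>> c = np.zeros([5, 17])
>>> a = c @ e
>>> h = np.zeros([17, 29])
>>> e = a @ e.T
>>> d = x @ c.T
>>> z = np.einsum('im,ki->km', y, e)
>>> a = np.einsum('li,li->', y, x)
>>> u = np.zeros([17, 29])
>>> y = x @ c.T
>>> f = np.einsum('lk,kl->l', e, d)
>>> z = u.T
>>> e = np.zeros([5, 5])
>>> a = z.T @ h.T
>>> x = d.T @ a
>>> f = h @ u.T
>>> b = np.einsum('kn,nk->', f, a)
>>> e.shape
(5, 5)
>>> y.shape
(17, 5)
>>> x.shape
(5, 17)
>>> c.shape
(5, 17)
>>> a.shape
(17, 17)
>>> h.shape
(17, 29)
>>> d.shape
(17, 5)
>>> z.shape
(29, 17)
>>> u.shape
(17, 29)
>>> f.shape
(17, 17)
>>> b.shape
()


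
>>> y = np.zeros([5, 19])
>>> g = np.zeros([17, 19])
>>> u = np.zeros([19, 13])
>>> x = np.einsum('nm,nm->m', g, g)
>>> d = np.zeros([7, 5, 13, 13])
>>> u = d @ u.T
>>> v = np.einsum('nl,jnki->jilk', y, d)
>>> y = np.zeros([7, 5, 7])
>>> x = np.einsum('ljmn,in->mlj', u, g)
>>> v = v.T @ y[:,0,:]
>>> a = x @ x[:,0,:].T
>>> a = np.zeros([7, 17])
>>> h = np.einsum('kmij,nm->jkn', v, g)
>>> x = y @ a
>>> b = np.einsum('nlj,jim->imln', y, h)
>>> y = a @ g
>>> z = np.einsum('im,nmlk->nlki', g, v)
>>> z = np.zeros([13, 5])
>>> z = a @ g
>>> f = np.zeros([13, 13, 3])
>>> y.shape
(7, 19)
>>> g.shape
(17, 19)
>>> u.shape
(7, 5, 13, 19)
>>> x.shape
(7, 5, 17)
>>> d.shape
(7, 5, 13, 13)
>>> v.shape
(13, 19, 13, 7)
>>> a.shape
(7, 17)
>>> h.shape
(7, 13, 17)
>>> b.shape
(13, 17, 5, 7)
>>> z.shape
(7, 19)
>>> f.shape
(13, 13, 3)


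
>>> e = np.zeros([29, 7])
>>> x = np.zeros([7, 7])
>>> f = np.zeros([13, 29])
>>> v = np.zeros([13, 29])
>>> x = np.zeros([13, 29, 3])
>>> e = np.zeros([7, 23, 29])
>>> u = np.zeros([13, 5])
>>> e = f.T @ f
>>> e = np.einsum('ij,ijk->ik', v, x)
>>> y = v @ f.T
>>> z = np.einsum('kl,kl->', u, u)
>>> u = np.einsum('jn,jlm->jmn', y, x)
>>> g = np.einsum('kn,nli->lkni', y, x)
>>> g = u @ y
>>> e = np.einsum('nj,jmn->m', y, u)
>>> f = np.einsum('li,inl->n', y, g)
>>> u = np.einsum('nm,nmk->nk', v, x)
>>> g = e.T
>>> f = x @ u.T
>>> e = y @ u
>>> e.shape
(13, 3)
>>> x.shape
(13, 29, 3)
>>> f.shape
(13, 29, 13)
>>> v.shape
(13, 29)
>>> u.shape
(13, 3)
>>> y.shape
(13, 13)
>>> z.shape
()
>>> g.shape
(3,)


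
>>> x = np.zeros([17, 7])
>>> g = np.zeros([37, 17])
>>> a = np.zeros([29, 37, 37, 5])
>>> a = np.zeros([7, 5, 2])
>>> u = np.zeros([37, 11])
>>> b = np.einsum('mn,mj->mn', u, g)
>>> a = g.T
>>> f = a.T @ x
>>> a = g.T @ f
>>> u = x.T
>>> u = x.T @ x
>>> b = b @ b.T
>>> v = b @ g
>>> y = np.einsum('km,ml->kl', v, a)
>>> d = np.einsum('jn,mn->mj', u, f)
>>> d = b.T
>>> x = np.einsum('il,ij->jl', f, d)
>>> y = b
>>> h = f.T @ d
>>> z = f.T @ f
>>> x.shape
(37, 7)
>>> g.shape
(37, 17)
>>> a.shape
(17, 7)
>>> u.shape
(7, 7)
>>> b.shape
(37, 37)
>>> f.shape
(37, 7)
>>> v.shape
(37, 17)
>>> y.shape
(37, 37)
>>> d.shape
(37, 37)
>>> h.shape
(7, 37)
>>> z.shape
(7, 7)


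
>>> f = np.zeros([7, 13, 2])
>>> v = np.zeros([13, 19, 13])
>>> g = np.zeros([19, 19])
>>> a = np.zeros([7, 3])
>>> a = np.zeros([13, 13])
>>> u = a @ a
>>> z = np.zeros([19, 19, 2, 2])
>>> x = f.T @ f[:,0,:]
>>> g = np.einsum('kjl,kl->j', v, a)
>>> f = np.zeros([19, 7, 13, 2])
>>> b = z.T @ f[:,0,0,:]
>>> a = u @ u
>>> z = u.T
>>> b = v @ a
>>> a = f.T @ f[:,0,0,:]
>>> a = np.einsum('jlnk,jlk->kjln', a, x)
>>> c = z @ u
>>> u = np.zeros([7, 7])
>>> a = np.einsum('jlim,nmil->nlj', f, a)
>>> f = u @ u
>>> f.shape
(7, 7)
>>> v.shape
(13, 19, 13)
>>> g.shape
(19,)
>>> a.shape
(2, 7, 19)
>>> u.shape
(7, 7)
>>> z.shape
(13, 13)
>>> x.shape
(2, 13, 2)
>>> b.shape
(13, 19, 13)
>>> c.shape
(13, 13)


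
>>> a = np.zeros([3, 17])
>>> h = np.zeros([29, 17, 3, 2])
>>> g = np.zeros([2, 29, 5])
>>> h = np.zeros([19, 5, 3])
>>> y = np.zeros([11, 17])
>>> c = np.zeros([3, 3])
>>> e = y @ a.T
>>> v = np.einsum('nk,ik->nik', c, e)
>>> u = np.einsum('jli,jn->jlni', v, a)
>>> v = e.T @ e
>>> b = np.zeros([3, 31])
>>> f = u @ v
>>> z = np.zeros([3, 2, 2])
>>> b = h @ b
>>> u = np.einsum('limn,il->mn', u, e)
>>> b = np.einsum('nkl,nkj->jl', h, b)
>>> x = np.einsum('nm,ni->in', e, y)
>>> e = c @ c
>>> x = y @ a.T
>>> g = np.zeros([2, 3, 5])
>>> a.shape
(3, 17)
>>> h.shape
(19, 5, 3)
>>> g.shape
(2, 3, 5)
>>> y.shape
(11, 17)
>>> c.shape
(3, 3)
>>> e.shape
(3, 3)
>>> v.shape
(3, 3)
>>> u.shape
(17, 3)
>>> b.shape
(31, 3)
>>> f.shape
(3, 11, 17, 3)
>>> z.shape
(3, 2, 2)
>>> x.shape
(11, 3)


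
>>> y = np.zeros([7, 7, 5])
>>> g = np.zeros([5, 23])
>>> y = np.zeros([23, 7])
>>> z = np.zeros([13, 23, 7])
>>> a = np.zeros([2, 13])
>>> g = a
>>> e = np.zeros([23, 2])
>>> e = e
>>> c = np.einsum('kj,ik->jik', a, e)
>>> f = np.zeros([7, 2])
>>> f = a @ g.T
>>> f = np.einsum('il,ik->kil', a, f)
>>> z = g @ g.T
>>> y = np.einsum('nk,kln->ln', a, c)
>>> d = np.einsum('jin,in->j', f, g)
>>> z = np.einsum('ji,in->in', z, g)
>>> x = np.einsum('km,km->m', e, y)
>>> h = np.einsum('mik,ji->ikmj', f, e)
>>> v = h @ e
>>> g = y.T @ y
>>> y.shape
(23, 2)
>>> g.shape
(2, 2)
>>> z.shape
(2, 13)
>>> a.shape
(2, 13)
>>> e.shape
(23, 2)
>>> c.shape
(13, 23, 2)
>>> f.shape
(2, 2, 13)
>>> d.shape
(2,)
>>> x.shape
(2,)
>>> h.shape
(2, 13, 2, 23)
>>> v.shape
(2, 13, 2, 2)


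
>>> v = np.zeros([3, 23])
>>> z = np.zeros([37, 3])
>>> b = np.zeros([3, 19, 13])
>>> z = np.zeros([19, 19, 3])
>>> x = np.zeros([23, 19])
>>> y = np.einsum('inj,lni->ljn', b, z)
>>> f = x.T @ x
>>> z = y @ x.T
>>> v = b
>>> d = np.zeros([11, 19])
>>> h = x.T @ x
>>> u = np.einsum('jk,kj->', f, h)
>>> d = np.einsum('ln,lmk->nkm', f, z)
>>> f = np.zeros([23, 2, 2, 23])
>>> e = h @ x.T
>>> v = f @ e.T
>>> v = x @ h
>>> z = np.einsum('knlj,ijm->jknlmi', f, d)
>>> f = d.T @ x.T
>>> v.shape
(23, 19)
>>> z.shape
(23, 23, 2, 2, 13, 19)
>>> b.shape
(3, 19, 13)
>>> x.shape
(23, 19)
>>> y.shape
(19, 13, 19)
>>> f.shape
(13, 23, 23)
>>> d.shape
(19, 23, 13)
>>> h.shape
(19, 19)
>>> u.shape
()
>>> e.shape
(19, 23)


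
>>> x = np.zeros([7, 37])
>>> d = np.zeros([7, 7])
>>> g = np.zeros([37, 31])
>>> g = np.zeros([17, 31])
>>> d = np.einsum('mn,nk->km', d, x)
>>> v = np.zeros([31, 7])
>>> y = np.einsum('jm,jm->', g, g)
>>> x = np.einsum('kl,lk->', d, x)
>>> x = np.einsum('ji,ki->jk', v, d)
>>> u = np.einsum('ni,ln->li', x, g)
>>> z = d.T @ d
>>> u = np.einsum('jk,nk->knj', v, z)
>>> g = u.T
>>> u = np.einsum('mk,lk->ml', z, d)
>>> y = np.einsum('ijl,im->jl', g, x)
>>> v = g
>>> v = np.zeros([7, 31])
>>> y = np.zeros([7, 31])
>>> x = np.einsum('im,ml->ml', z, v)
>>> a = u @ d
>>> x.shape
(7, 31)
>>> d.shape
(37, 7)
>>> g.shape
(31, 7, 7)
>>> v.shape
(7, 31)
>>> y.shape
(7, 31)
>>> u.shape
(7, 37)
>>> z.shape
(7, 7)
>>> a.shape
(7, 7)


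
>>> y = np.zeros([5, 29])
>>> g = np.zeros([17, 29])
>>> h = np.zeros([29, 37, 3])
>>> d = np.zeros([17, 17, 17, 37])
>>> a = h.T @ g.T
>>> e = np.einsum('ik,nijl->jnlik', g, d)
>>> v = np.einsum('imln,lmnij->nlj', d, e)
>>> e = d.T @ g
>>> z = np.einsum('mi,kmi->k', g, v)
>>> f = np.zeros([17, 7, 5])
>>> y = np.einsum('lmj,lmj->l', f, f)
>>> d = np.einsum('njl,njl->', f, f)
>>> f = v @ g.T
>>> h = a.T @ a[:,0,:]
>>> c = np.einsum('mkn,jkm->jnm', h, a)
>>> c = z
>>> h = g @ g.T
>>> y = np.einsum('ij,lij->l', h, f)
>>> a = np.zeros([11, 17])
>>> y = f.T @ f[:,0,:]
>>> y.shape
(17, 17, 17)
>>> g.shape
(17, 29)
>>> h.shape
(17, 17)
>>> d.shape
()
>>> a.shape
(11, 17)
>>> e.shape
(37, 17, 17, 29)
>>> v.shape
(37, 17, 29)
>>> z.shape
(37,)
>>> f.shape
(37, 17, 17)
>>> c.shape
(37,)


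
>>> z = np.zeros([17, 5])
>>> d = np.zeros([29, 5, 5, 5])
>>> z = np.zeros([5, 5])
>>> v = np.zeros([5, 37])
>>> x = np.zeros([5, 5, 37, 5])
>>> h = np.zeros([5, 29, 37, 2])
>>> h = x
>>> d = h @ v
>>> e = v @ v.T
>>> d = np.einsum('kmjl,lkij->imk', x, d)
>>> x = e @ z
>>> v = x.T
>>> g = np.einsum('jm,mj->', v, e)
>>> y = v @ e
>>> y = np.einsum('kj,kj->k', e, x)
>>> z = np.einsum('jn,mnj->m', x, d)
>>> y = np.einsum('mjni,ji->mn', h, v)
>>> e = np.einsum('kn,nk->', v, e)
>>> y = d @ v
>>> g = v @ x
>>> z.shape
(37,)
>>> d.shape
(37, 5, 5)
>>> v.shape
(5, 5)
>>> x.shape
(5, 5)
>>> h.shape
(5, 5, 37, 5)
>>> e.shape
()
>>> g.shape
(5, 5)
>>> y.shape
(37, 5, 5)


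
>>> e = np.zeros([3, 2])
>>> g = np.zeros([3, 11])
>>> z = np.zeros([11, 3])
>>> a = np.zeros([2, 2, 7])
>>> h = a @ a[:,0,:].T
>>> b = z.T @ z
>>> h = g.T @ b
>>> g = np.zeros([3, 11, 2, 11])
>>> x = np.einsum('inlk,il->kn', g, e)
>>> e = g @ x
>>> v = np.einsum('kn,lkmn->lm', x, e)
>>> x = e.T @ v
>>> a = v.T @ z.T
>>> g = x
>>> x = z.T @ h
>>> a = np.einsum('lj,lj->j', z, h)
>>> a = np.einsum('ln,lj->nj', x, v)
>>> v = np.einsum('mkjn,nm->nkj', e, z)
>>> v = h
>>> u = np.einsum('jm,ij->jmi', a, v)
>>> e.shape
(3, 11, 2, 11)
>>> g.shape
(11, 2, 11, 2)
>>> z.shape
(11, 3)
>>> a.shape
(3, 2)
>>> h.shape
(11, 3)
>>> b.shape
(3, 3)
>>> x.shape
(3, 3)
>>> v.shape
(11, 3)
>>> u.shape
(3, 2, 11)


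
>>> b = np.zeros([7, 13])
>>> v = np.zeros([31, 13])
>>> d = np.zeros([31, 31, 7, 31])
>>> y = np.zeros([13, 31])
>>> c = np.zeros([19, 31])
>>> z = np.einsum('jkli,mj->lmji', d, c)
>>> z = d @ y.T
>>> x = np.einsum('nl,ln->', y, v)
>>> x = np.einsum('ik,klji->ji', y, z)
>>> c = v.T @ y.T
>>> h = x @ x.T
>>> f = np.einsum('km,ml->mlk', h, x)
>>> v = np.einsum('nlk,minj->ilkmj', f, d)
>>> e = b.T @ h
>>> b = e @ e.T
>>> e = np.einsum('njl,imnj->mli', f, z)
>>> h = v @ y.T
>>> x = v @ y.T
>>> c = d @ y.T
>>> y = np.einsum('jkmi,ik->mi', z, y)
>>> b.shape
(13, 13)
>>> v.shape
(31, 13, 7, 31, 31)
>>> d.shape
(31, 31, 7, 31)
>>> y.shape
(7, 13)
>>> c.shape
(31, 31, 7, 13)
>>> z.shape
(31, 31, 7, 13)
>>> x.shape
(31, 13, 7, 31, 13)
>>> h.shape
(31, 13, 7, 31, 13)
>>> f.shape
(7, 13, 7)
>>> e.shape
(31, 7, 31)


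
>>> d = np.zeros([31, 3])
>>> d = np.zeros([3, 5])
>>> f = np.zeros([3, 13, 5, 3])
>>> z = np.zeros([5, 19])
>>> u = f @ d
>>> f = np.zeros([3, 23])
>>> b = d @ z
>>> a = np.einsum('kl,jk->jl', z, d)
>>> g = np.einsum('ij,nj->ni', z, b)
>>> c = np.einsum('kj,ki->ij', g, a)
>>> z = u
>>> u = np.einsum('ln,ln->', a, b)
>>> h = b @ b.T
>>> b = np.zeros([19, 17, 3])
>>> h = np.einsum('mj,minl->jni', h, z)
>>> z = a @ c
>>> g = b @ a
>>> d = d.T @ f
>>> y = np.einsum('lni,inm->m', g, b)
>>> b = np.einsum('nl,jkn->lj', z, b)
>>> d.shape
(5, 23)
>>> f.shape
(3, 23)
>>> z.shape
(3, 5)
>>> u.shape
()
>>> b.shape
(5, 19)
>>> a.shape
(3, 19)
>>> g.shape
(19, 17, 19)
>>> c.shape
(19, 5)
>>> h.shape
(3, 5, 13)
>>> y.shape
(3,)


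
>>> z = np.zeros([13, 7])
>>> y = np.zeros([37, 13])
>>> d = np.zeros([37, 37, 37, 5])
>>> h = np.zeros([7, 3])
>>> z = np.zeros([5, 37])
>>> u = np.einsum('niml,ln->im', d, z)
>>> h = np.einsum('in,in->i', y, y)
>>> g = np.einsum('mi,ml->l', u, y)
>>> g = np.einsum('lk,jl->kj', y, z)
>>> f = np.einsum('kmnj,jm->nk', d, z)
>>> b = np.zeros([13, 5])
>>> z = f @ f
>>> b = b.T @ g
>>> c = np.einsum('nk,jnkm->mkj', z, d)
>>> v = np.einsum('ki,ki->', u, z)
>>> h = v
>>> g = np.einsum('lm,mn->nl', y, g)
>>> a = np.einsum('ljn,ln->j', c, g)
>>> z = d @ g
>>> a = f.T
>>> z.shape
(37, 37, 37, 37)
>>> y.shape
(37, 13)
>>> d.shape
(37, 37, 37, 5)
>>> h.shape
()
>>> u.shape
(37, 37)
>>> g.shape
(5, 37)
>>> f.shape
(37, 37)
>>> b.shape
(5, 5)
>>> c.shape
(5, 37, 37)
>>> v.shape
()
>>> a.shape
(37, 37)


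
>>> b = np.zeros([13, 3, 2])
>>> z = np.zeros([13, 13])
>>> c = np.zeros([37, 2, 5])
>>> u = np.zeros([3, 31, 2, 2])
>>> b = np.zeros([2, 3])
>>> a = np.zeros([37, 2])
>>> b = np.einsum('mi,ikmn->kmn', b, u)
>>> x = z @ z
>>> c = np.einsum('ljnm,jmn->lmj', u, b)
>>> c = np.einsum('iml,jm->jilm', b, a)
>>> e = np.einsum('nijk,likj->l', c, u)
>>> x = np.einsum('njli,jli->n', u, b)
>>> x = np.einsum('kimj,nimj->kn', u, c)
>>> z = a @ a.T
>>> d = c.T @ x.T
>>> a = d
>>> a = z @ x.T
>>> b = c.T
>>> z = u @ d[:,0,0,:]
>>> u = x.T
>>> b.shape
(2, 2, 31, 37)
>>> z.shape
(3, 31, 2, 3)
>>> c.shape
(37, 31, 2, 2)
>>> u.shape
(37, 3)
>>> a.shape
(37, 3)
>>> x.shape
(3, 37)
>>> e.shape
(3,)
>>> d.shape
(2, 2, 31, 3)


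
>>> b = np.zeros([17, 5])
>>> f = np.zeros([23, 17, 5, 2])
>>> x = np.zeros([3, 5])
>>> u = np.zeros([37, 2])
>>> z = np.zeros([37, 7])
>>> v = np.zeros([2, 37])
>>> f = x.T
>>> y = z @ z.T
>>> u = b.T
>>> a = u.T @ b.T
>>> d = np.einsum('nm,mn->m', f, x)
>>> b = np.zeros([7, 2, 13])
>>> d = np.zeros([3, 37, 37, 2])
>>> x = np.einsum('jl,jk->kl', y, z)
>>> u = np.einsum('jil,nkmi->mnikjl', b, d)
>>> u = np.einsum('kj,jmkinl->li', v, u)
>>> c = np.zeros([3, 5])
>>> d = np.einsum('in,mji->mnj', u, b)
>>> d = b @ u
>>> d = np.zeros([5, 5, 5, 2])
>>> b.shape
(7, 2, 13)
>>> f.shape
(5, 3)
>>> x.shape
(7, 37)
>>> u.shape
(13, 37)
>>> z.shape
(37, 7)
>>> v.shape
(2, 37)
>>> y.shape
(37, 37)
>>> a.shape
(17, 17)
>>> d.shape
(5, 5, 5, 2)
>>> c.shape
(3, 5)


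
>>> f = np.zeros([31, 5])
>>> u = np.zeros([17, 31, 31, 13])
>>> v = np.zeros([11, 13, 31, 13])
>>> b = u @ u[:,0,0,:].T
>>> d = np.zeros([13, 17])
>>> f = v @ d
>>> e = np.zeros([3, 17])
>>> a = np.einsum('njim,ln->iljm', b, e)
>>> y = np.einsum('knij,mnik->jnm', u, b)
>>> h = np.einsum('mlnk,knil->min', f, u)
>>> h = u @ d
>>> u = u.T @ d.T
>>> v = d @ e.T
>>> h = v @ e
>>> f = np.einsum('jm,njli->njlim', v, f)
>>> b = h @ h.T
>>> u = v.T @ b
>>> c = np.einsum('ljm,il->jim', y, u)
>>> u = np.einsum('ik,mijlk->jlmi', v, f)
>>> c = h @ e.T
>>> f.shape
(11, 13, 31, 17, 3)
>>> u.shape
(31, 17, 11, 13)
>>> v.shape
(13, 3)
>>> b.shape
(13, 13)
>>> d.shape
(13, 17)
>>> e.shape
(3, 17)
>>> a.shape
(31, 3, 31, 17)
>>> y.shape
(13, 31, 17)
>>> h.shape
(13, 17)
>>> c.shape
(13, 3)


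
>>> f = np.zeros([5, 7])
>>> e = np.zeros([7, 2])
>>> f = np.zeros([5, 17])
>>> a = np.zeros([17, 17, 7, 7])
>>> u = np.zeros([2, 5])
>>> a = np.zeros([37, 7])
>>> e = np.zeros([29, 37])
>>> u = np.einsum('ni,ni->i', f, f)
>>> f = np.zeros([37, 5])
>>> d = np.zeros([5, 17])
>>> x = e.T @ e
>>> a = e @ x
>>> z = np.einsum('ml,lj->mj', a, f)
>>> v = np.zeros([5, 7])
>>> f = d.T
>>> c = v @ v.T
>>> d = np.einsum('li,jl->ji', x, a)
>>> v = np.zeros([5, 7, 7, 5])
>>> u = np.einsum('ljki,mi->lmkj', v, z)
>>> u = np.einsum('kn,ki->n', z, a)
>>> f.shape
(17, 5)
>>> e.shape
(29, 37)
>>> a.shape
(29, 37)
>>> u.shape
(5,)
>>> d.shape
(29, 37)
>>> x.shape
(37, 37)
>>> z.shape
(29, 5)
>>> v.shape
(5, 7, 7, 5)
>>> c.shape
(5, 5)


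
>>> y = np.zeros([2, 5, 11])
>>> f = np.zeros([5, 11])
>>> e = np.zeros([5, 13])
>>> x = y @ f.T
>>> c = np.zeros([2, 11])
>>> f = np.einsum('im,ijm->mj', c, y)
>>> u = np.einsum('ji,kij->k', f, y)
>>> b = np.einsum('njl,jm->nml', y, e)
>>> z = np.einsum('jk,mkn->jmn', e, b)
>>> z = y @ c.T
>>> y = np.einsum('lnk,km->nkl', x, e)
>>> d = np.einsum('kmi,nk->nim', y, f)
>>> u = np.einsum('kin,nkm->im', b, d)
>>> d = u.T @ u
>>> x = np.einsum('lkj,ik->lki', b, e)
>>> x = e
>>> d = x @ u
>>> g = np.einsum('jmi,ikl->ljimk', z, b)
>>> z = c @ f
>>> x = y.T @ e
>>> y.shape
(5, 5, 2)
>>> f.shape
(11, 5)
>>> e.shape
(5, 13)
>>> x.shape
(2, 5, 13)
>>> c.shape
(2, 11)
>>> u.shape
(13, 5)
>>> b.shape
(2, 13, 11)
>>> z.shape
(2, 5)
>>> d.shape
(5, 5)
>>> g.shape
(11, 2, 2, 5, 13)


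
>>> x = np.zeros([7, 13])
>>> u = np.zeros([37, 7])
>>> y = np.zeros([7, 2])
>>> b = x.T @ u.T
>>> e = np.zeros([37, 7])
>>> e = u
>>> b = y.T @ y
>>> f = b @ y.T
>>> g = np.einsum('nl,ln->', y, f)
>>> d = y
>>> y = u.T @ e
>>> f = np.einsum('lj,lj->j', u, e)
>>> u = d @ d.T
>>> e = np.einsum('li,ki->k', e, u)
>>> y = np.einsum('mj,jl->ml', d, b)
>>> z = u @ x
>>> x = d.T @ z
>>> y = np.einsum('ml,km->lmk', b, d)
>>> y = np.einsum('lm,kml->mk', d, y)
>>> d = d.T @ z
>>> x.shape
(2, 13)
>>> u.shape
(7, 7)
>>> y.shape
(2, 2)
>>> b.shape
(2, 2)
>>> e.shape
(7,)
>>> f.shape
(7,)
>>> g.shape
()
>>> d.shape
(2, 13)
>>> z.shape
(7, 13)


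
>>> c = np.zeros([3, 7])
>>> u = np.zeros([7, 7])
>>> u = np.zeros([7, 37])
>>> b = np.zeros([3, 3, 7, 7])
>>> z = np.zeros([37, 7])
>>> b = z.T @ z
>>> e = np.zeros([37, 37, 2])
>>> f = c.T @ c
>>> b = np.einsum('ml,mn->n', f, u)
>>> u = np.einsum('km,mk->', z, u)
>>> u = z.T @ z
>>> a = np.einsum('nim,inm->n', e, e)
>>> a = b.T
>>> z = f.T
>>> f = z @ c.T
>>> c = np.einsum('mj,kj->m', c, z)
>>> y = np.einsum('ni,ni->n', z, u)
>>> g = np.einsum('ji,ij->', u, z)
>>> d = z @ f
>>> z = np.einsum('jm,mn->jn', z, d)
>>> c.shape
(3,)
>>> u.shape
(7, 7)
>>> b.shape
(37,)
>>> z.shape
(7, 3)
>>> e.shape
(37, 37, 2)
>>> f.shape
(7, 3)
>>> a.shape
(37,)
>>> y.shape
(7,)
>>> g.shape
()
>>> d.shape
(7, 3)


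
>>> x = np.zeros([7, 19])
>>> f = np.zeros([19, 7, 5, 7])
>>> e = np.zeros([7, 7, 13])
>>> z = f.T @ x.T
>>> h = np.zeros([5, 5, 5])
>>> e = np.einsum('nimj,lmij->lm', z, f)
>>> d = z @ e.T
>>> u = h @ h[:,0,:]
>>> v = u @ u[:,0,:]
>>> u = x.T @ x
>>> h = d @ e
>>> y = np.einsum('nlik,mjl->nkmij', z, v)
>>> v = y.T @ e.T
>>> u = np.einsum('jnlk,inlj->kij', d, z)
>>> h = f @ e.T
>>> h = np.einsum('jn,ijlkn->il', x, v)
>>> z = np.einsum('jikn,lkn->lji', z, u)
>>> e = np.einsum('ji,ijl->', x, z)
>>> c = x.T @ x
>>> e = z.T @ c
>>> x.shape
(7, 19)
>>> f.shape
(19, 7, 5, 7)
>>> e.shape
(5, 7, 19)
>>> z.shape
(19, 7, 5)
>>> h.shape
(5, 5)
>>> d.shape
(7, 5, 7, 19)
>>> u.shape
(19, 7, 7)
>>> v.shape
(5, 7, 5, 7, 19)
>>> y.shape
(7, 7, 5, 7, 5)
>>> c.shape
(19, 19)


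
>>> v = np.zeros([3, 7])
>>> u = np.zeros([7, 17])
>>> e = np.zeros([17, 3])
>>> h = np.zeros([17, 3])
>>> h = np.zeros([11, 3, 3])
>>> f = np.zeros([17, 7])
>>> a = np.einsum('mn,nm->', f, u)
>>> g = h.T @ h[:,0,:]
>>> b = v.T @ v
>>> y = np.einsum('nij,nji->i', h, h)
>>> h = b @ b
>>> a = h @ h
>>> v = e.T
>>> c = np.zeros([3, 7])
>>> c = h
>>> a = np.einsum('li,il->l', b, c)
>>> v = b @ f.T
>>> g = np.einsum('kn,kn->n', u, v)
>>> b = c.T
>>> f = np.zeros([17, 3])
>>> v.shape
(7, 17)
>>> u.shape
(7, 17)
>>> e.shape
(17, 3)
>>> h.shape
(7, 7)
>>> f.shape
(17, 3)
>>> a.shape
(7,)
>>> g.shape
(17,)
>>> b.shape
(7, 7)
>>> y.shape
(3,)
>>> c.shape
(7, 7)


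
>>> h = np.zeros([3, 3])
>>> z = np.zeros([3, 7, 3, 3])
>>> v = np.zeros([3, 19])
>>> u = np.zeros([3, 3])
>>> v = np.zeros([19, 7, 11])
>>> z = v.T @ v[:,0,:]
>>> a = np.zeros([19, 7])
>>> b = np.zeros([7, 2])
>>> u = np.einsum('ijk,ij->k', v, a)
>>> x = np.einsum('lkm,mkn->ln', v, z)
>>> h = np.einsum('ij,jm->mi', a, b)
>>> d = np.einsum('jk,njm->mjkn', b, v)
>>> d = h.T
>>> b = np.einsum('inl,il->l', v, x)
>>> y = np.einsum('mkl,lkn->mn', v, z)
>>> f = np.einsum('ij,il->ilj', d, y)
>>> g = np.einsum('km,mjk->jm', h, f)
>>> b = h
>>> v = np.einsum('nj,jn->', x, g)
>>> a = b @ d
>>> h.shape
(2, 19)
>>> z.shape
(11, 7, 11)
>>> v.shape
()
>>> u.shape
(11,)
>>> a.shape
(2, 2)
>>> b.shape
(2, 19)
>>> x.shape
(19, 11)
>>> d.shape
(19, 2)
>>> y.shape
(19, 11)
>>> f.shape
(19, 11, 2)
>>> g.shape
(11, 19)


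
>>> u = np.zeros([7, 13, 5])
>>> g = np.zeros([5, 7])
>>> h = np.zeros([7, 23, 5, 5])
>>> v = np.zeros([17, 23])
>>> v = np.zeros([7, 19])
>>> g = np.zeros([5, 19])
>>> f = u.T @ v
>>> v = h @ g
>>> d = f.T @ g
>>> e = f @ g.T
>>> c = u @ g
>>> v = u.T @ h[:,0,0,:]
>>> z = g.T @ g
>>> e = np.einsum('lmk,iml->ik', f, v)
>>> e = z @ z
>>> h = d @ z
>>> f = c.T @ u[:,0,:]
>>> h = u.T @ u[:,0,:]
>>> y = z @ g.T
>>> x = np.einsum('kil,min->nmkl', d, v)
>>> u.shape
(7, 13, 5)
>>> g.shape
(5, 19)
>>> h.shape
(5, 13, 5)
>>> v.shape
(5, 13, 5)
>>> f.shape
(19, 13, 5)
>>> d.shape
(19, 13, 19)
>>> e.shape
(19, 19)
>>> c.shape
(7, 13, 19)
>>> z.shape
(19, 19)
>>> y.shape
(19, 5)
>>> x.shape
(5, 5, 19, 19)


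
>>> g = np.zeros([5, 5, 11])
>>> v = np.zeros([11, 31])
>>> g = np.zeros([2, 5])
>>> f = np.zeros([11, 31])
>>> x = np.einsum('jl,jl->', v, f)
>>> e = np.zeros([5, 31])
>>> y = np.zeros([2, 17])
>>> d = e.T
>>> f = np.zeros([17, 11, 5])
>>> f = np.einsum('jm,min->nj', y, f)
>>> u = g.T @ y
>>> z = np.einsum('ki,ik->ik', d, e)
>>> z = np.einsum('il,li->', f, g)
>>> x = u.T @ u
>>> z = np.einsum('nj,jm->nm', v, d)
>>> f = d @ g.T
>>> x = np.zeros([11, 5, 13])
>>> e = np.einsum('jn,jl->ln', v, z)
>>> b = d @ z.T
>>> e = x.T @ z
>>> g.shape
(2, 5)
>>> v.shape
(11, 31)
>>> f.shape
(31, 2)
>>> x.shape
(11, 5, 13)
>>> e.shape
(13, 5, 5)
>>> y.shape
(2, 17)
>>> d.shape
(31, 5)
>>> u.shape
(5, 17)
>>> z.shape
(11, 5)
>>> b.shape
(31, 11)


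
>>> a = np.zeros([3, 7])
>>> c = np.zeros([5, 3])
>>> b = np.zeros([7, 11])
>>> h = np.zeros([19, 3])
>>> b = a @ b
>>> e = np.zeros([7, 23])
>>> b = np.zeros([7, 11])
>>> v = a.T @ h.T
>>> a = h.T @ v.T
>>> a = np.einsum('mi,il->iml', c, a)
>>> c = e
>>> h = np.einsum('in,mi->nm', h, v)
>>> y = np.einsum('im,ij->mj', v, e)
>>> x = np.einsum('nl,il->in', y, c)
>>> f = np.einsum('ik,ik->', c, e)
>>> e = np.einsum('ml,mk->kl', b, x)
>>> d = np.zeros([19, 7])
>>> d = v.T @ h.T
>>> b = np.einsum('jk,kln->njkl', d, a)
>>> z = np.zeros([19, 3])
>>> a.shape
(3, 5, 7)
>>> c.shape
(7, 23)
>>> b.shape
(7, 19, 3, 5)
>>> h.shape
(3, 7)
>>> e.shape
(19, 11)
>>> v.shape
(7, 19)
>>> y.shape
(19, 23)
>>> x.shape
(7, 19)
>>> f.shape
()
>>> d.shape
(19, 3)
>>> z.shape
(19, 3)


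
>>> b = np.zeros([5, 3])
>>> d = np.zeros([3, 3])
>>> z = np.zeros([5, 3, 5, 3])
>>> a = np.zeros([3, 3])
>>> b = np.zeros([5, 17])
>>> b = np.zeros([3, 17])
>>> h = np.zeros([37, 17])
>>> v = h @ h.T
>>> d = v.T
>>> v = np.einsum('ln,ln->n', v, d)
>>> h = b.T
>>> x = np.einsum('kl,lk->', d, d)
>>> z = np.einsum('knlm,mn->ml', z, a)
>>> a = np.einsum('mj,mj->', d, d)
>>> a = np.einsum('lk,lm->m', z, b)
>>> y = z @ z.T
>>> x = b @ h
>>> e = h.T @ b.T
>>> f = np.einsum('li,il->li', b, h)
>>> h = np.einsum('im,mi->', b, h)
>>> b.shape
(3, 17)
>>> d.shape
(37, 37)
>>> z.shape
(3, 5)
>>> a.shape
(17,)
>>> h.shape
()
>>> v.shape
(37,)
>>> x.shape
(3, 3)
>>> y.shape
(3, 3)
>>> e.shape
(3, 3)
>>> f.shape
(3, 17)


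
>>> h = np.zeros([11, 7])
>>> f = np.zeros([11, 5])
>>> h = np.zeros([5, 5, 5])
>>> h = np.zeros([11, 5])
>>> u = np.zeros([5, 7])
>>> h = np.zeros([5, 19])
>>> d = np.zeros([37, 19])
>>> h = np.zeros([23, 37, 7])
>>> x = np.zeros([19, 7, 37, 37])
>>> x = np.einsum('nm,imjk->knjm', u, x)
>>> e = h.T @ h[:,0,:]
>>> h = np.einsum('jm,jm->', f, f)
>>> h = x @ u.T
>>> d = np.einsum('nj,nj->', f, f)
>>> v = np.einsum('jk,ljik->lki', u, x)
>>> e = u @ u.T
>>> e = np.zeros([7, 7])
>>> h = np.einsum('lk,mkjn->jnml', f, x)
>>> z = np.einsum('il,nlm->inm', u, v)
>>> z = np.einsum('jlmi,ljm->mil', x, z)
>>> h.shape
(37, 7, 37, 11)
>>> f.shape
(11, 5)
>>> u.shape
(5, 7)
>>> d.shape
()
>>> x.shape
(37, 5, 37, 7)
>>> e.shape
(7, 7)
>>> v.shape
(37, 7, 37)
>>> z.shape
(37, 7, 5)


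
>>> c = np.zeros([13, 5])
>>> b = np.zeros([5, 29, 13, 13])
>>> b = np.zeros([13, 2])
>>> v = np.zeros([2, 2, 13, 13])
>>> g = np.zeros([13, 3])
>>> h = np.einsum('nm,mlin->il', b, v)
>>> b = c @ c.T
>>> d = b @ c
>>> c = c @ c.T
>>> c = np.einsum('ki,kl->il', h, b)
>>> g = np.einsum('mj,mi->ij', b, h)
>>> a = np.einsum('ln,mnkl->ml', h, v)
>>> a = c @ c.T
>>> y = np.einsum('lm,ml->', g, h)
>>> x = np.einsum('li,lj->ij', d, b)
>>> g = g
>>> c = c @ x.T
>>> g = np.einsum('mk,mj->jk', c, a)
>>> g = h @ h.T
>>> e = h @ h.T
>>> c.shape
(2, 5)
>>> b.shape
(13, 13)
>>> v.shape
(2, 2, 13, 13)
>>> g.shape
(13, 13)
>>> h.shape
(13, 2)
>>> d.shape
(13, 5)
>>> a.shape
(2, 2)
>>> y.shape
()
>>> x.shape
(5, 13)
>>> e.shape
(13, 13)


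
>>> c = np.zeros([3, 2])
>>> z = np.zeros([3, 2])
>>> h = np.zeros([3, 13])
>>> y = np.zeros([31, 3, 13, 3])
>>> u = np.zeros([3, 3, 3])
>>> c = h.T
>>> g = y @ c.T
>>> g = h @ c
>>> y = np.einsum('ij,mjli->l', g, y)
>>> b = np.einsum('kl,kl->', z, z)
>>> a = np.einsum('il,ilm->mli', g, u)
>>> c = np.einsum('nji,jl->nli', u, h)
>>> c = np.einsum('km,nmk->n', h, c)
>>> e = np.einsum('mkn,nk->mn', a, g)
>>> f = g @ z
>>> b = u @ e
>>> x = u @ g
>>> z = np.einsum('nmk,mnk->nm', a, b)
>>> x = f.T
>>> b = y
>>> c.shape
(3,)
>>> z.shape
(3, 3)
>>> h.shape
(3, 13)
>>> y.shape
(13,)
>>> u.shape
(3, 3, 3)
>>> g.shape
(3, 3)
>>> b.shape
(13,)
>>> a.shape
(3, 3, 3)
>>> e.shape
(3, 3)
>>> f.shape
(3, 2)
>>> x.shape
(2, 3)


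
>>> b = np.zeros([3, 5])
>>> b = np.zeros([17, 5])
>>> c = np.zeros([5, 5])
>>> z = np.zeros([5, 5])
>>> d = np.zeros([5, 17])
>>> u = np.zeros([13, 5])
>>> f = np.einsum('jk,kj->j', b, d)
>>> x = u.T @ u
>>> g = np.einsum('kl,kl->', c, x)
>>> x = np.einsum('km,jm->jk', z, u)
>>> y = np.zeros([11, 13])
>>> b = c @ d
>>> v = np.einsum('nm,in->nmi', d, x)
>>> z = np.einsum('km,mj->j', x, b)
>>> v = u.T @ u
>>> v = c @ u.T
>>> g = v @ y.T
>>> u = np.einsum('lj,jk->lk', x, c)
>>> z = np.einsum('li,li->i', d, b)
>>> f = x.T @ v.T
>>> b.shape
(5, 17)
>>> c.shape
(5, 5)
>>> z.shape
(17,)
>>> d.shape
(5, 17)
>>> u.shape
(13, 5)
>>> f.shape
(5, 5)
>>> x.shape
(13, 5)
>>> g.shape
(5, 11)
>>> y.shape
(11, 13)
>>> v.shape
(5, 13)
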